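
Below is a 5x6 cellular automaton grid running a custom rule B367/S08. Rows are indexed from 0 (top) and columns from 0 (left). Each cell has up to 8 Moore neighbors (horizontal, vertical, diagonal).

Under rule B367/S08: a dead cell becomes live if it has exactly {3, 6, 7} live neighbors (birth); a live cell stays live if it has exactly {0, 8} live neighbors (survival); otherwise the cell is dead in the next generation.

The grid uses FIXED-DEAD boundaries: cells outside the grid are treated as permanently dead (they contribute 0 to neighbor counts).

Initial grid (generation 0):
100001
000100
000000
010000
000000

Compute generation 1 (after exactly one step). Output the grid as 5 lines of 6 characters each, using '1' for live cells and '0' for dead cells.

Simulating step by step:
Generation 0 (given above): 4 live cells
Generation 1: 4 live cells
(generation 1 grid is the final answer)

Answer: 100001
000100
000000
010000
000000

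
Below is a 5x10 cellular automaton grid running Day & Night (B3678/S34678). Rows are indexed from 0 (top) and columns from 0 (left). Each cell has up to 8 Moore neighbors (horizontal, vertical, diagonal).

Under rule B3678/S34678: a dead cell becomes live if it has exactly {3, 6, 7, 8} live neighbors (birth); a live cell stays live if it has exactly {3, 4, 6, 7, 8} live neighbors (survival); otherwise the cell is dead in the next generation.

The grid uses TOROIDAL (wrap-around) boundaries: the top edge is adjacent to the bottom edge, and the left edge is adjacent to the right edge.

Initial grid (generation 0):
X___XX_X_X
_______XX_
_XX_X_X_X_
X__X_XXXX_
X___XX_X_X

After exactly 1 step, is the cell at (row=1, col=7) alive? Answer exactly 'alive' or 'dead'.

Simulating step by step:
Generation 0 (given above): 23 live cells
Generation 1: 26 live cells
X___XX_XXX
XX_XX__XX_
___X__XXX_
X_XX____X_
XX_X__XXX_

Cell (1,7) at generation 1: 1 -> alive

Answer: alive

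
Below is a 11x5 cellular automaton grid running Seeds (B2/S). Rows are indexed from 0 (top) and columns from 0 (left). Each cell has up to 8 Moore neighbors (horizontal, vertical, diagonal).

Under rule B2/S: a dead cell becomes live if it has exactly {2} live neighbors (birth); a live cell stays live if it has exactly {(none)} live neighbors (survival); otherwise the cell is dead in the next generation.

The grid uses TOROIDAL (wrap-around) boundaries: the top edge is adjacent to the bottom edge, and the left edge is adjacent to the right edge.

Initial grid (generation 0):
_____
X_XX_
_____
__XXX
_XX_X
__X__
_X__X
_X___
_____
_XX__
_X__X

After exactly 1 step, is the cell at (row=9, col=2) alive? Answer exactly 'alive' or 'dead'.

Answer: dead

Derivation:
Simulating step by step:
Generation 0 (given above): 17 live cells
Generation 1: 9 live cells
_____
_X__X
X____
_____
_____
____X
___X_
__X__
X____
___X_
___X_

Cell (9,2) at generation 1: 0 -> dead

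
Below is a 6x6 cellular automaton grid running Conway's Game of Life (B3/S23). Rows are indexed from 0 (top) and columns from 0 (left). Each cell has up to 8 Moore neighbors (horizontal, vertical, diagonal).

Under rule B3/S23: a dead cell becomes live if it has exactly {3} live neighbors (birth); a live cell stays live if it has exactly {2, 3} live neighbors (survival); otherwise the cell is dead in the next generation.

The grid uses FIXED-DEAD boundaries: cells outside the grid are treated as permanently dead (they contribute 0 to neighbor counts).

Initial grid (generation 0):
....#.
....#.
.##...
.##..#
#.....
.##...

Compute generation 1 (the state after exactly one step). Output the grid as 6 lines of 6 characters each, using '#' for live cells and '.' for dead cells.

Simulating step by step:
Generation 0 (given above): 10 live cells
Generation 1: 8 live cells
(generation 1 grid is the final answer)

Answer: ......
...#..
.###..
#.#...
#.....
.#....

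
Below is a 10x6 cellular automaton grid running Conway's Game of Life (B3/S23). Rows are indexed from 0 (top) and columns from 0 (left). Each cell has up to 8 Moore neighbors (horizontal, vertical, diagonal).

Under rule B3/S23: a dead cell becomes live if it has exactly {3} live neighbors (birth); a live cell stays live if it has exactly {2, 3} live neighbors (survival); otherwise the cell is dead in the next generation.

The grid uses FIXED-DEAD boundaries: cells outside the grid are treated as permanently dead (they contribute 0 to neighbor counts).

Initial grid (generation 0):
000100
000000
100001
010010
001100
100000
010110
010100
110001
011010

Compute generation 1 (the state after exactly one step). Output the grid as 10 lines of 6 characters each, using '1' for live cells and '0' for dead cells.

Simulating step by step:
Generation 0 (given above): 19 live cells
Generation 1: 21 live cells
(generation 1 grid is the final answer)

Answer: 000000
000000
000000
011110
011100
010010
110110
010100
100110
111000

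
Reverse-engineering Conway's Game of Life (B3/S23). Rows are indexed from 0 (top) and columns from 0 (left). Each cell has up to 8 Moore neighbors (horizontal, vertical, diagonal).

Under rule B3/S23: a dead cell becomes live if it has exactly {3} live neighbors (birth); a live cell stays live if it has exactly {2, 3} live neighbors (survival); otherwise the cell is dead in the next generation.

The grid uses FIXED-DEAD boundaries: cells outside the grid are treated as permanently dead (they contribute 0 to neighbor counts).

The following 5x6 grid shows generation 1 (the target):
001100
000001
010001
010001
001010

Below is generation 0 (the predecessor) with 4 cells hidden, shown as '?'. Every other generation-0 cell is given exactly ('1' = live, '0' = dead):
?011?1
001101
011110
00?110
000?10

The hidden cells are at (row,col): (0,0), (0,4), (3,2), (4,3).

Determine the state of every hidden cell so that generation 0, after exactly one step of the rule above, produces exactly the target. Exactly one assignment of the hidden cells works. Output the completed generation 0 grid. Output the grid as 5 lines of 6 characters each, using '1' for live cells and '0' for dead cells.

Hidden generation-0 cells (in order): (0,0), (0,4), (3,2), (4,3).
A hidden cell only influences target cells in its own 3x3 neighborhood. Try each of the 2^4 = 16 assignments, step the completed generation 0 forward once under B3/S23, and compare with the target:
  (0,0)=0 (0,4)=0 (3,2)=0 (4,3)=0 -> step gives (3,1)='0' but target has '1' -> reject
  (0,0)=0 (0,4)=0 (3,2)=0 (4,3)=1 -> step gives (3,1)='0' but target has '1' -> reject
  (0,0)=0 (0,4)=0 (3,2)=1 (4,3)=0 -> step gives (4,2)='0' but target has '1' -> reject
  (0,0)=0 (0,4)=0 (3,2)=1 (4,3)=1 -> step reproduces the target at every cell -> ACCEPT
  (0,0)=0 (0,4)=1 (3,2)=0 (4,3)=0 -> step gives (0,3)='0' but target has '1' -> reject
  (0,0)=0 (0,4)=1 (3,2)=0 (4,3)=1 -> step gives (0,3)='0' but target has '1' -> reject
  (0,0)=0 (0,4)=1 (3,2)=1 (4,3)=0 -> step gives (0,3)='0' but target has '1' -> reject
  (0,0)=0 (0,4)=1 (3,2)=1 (4,3)=1 -> step gives (0,3)='0' but target has '1' -> reject
  (0,0)=1 (0,4)=0 (3,2)=0 (4,3)=0 -> step gives (0,1)='1' but target has '0' -> reject
  (0,0)=1 (0,4)=0 (3,2)=0 (4,3)=1 -> step gives (0,1)='1' but target has '0' -> reject
  (0,0)=1 (0,4)=0 (3,2)=1 (4,3)=0 -> step gives (0,1)='1' but target has '0' -> reject
  (0,0)=1 (0,4)=0 (3,2)=1 (4,3)=1 -> step gives (0,1)='1' but target has '0' -> reject
  (0,0)=1 (0,4)=1 (3,2)=0 (4,3)=0 -> step gives (0,1)='1' but target has '0' -> reject
  (0,0)=1 (0,4)=1 (3,2)=0 (4,3)=1 -> step gives (0,1)='1' but target has '0' -> reject
  (0,0)=1 (0,4)=1 (3,2)=1 (4,3)=0 -> step gives (0,1)='1' but target has '0' -> reject
  (0,0)=1 (0,4)=1 (3,2)=1 (4,3)=1 -> step gives (0,1)='1' but target has '0' -> reject
Unique solution: (0,0)=dead, (0,4)=dead, (3,2)=live, (4,3)=live.
Check: live-neighbor counts of every cell in the completed generation 0:
023341
146662
136753
135753
013432
Applying B3/S23 to generation 0 with these counts gives:
001100
000001
010001
010001
001010
which matches the target exactly.

Answer: 001101
001101
011110
001110
000110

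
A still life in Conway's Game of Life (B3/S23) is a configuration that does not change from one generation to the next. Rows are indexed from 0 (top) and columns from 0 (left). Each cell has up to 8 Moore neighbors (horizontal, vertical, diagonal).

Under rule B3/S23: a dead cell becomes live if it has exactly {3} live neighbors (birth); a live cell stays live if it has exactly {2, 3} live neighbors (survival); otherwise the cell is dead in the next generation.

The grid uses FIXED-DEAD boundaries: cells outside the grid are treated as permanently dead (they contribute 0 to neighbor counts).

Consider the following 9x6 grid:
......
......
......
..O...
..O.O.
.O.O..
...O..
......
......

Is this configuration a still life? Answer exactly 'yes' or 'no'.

Compute generation 1 and compare to generation 0 (given above):
Generation 1:
......
......
......
...O..
.OO...
...OO.
..O...
......
......
Cell (3,2) differs: gen0=1 vs gen1=0 -> NOT a still life.

Answer: no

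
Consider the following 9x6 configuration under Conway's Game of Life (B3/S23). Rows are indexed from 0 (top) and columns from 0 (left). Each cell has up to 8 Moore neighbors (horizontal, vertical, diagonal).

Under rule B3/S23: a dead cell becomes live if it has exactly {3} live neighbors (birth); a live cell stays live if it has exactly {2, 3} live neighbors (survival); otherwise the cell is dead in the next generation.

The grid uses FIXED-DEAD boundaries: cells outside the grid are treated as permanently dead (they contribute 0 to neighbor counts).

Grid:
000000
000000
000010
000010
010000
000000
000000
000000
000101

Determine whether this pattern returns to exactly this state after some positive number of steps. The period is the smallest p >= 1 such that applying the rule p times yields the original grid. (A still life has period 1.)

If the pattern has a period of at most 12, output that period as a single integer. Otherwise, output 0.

Answer: 0

Derivation:
Simulating and comparing each generation to the original:
Gen 0 (original, given above): 5 live cells
Gen 1: 0 live cells, differs from original
Gen 2: 0 live cells, differs from original
Gen 3: 0 live cells, differs from original
Gen 4: 0 live cells, differs from original
Gen 5: 0 live cells, differs from original
Gen 6: 0 live cells, differs from original
Gen 7: 0 live cells, differs from original
Gen 8: 0 live cells, differs from original
Gen 9: 0 live cells, differs from original
Gen 10: 0 live cells, differs from original
Gen 11: 0 live cells, differs from original
Gen 12: 0 live cells, differs from original
No period found within 12 steps.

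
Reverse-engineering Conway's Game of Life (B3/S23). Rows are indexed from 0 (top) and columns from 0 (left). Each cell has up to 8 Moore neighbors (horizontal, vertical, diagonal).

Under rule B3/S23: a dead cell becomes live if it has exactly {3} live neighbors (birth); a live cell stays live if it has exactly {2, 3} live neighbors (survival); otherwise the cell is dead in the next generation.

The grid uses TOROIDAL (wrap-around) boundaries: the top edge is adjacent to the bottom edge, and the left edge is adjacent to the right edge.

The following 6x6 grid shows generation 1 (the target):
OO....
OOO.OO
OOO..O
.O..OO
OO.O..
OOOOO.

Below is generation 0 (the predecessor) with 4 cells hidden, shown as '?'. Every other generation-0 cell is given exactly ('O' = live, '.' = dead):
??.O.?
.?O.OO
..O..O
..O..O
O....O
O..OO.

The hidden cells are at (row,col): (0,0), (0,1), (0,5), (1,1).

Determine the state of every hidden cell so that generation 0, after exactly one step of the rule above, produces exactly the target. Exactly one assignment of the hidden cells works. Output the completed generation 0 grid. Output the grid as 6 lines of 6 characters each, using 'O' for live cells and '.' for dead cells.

Answer: .O.O..
..O.OO
..O..O
..O..O
O....O
O..OO.

Derivation:
Hidden generation-0 cells (in order): (0,0), (0,1), (0,5), (1,1).
A hidden cell only influences target cells in its own 3x3 neighborhood. Try each of the 2^4 = 16 assignments, step the completed generation 0 forward once under B3/S23, and compare with the target:
  (0,0)=. (0,1)=. (0,5)=. (1,1)=. -> step gives (0,0)='.' but target has 'O' -> reject
  (0,0)=. (0,1)=. (0,5)=. (1,1)=O -> step gives (2,0)='.' but target has 'O' -> reject
  (0,0)=. (0,1)=. (0,5)=O (1,1)=. -> step gives (0,1)='.' but target has 'O' -> reject
  (0,0)=. (0,1)=. (0,5)=O (1,1)=O -> step gives (0,0)='.' but target has 'O' -> reject
  (0,0)=. (0,1)=O (0,5)=. (1,1)=. -> step reproduces the target at every cell -> ACCEPT
  (0,0)=. (0,1)=O (0,5)=. (1,1)=O -> step gives (0,0)='.' but target has 'O' -> reject
  (0,0)=. (0,1)=O (0,5)=O (1,1)=. -> step gives (0,0)='.' but target has 'O' -> reject
  (0,0)=. (0,1)=O (0,5)=O (1,1)=O -> step gives (0,0)='.' but target has 'O' -> reject
  (0,0)=O (0,1)=. (0,5)=. (1,1)=. -> step gives (0,2)='O' but target has '.' -> reject
  (0,0)=O (0,1)=. (0,5)=. (1,1)=O -> step gives (0,1)='.' but target has 'O' -> reject
  (0,0)=O (0,1)=. (0,5)=O (1,1)=. -> step gives (0,2)='O' but target has '.' -> reject
  (0,0)=O (0,1)=. (0,5)=O (1,1)=O -> step gives (0,0)='.' but target has 'O' -> reject
  (0,0)=O (0,1)=O (0,5)=. (1,1)=. -> step gives (1,0)='.' but target has 'O' -> reject
  (0,0)=O (0,1)=O (0,5)=. (1,1)=O -> step gives (0,0)='.' but target has 'O' -> reject
  (0,0)=O (0,1)=O (0,5)=O (1,1)=. -> step gives (0,0)='.' but target has 'O' -> reject
  (0,0)=O (0,1)=O (0,5)=O (1,1)=O -> step gives (0,0)='.' but target has 'O' -> reject
Unique solution: (0,0)=dead, (0,1)=live, (0,5)=dead, (1,1)=dead.
Check: live-neighbor counts of every cell in the completed generation 0:
324454
333432
332443
431233
332344
333234
Applying B3/S23 to generation 0 with these counts gives:
OO....
OOO.OO
OOO..O
.O..OO
OO.O..
OOOOO.
which matches the target exactly.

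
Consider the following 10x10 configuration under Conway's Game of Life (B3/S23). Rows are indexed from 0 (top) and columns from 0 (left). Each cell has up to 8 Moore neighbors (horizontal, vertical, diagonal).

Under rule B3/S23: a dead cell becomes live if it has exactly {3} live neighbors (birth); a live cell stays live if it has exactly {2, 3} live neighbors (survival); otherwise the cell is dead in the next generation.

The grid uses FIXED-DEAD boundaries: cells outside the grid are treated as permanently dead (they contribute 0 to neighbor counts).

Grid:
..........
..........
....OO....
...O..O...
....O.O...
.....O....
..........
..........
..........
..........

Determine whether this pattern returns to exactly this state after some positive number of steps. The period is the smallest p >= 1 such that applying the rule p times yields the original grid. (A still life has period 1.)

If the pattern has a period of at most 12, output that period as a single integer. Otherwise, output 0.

Simulating and comparing each generation to the original:
Gen 0 (original, given above): 7 live cells
Gen 1: 7 live cells, MATCHES original -> period = 1

Answer: 1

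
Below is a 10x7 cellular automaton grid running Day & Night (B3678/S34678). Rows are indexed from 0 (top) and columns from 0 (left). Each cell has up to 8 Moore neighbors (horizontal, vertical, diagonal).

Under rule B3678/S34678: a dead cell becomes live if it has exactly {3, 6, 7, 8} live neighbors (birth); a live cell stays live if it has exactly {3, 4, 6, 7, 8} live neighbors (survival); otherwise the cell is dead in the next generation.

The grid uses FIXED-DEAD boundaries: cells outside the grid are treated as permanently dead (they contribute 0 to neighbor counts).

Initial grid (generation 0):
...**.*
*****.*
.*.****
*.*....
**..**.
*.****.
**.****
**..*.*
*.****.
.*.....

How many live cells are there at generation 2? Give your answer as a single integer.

Simulating step by step:
Generation 0 (given above): 41 live cells
Generation 1: 39 live cells
.*.**..
.*.****
..*.**.
*.*...*
*...**.
***.**.
*...***
*..****
*.****.
..***..
Generation 2: 31 live cells
...**..
....*..
..*.*..
.......
***.***
**...*.
*.*.***
..*.***
..***.*
.**.**.
Population at generation 2: 31

Answer: 31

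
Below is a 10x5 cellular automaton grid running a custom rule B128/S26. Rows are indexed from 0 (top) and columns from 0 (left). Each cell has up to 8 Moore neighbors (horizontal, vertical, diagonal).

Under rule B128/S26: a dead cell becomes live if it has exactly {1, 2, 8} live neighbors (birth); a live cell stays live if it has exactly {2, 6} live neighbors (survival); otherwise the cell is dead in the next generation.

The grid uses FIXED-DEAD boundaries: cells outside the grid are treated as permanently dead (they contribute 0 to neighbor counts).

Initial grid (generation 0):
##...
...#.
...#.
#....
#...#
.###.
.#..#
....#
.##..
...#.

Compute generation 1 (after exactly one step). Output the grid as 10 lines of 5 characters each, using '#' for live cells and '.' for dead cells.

Answer: ..###
##..#
###.#
.####
#....
.....
##..#
#....
#.#.#
##..#

Derivation:
Simulating step by step:
Generation 0 (given above): 16 live cells
Generation 1: 25 live cells
(generation 1 grid is the final answer)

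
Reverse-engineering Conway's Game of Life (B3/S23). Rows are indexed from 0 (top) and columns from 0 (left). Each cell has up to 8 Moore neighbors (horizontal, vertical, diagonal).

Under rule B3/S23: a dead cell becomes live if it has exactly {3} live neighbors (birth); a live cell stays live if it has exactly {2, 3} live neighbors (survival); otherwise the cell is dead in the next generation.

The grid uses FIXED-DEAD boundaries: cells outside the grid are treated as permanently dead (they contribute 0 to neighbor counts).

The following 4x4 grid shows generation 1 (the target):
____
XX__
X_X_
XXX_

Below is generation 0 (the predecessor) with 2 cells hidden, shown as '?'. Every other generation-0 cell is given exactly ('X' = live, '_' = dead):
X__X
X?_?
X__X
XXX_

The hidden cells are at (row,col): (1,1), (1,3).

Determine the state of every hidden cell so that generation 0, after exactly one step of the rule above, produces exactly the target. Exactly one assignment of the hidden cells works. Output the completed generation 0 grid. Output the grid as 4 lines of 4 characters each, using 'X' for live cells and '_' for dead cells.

Answer: X__X
X___
X__X
XXX_

Derivation:
Hidden generation-0 cells (in order): (1,1), (1,3).
A hidden cell only influences target cells in its own 3x3 neighborhood. Try each of the 2^2 = 4 assignments, step the completed generation 0 forward once under B3/S23, and compare with the target:
  (1,1)=_ (1,3)=_ -> step reproduces the target at every cell -> ACCEPT
  (1,1)=_ (1,3)=X -> step gives (1,2)='X' but target has '_' -> reject
  (1,1)=X (1,3)=_ -> step gives (0,0)='X' but target has '_' -> reject
  (1,1)=X (1,3)=X -> step gives (0,0)='X' but target has '_' -> reject
Unique solution: (1,1)=dead, (1,3)=dead.
Check: live-neighbor counts of every cell in the completed generation 0:
1210
2322
3531
2322
Applying B3/S23 to generation 0 with these counts gives:
____
XX__
X_X_
XXX_
which matches the target exactly.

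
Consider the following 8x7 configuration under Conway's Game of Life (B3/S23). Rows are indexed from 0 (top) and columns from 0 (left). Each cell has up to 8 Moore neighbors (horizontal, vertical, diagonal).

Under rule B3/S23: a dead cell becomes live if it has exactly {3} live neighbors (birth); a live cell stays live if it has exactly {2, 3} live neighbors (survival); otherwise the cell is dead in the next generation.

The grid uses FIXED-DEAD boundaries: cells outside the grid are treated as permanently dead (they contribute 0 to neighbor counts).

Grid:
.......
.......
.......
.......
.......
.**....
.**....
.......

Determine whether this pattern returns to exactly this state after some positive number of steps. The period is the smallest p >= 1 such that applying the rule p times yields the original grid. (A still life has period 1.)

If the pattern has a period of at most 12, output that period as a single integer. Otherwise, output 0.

Simulating and comparing each generation to the original:
Gen 0 (original, given above): 4 live cells
Gen 1: 4 live cells, MATCHES original -> period = 1

Answer: 1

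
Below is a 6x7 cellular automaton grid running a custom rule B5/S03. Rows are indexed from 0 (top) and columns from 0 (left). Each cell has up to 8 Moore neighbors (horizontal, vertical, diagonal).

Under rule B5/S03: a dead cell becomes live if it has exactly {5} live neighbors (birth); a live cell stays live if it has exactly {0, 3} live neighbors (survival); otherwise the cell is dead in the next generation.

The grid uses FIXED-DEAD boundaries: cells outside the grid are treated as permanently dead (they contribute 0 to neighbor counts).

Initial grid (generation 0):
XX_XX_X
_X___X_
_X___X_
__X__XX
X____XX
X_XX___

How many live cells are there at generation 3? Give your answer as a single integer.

Answer: 1

Derivation:
Simulating step by step:
Generation 0 (given above): 18 live cells
Generation 1: 5 live cells
_______
_X___X_
_____X_
_______
_____XX
_______
Generation 2: 1 live cells
_______
_X_____
_______
_______
_______
_______
Generation 3: 1 live cells
_______
_X_____
_______
_______
_______
_______
Population at generation 3: 1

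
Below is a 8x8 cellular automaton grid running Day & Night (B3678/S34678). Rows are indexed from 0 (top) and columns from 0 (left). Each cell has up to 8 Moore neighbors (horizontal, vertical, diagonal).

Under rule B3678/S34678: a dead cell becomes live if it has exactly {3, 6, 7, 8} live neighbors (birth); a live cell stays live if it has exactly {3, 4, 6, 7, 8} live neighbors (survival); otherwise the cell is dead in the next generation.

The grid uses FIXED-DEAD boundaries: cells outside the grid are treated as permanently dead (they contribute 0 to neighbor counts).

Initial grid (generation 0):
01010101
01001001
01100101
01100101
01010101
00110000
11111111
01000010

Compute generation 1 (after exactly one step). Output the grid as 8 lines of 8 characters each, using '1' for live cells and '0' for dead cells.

Simulating step by step:
Generation 0 (given above): 31 live cells
Generation 1: 35 live cells
(generation 1 grid is the final answer)

Answer: 00101010
11011100
11111000
11010010
01110000
10101001
01011110
11011011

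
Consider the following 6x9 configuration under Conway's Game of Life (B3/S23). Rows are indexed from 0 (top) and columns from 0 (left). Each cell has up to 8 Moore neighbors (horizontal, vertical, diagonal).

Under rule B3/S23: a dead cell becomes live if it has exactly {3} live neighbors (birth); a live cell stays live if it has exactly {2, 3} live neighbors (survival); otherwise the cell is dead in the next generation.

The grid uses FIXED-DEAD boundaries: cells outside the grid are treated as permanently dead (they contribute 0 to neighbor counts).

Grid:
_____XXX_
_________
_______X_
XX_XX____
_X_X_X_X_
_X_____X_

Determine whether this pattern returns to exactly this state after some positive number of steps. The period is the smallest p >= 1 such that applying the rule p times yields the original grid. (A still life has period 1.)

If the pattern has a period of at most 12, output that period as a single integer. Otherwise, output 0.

Answer: 0

Derivation:
Simulating and comparing each generation to the original:
Gen 0 (original, given above): 14 live cells
Gen 1: 12 live cells, differs from original
Gen 2: 12 live cells, differs from original
Gen 3: 11 live cells, differs from original
Gen 4: 14 live cells, differs from original
Gen 5: 12 live cells, differs from original
Gen 6: 11 live cells, differs from original
Gen 7: 11 live cells, differs from original
Gen 8: 13 live cells, differs from original
Gen 9: 12 live cells, differs from original
Gen 10: 11 live cells, differs from original
Gen 11: 12 live cells, differs from original
Gen 12: 11 live cells, differs from original
No period found within 12 steps.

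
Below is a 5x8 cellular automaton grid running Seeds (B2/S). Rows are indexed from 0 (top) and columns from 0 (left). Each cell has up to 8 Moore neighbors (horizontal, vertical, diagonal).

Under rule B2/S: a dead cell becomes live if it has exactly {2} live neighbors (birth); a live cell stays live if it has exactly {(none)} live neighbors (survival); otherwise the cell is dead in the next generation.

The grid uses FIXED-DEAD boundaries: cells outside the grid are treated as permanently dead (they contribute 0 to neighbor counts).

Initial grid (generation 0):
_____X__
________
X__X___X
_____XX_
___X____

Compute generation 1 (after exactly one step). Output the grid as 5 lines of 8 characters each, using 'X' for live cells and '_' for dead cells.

Answer: ________
____X_X_
____XX__
__XX___X
____XXX_

Derivation:
Simulating step by step:
Generation 0 (given above): 7 live cells
Generation 1: 10 live cells
(generation 1 grid is the final answer)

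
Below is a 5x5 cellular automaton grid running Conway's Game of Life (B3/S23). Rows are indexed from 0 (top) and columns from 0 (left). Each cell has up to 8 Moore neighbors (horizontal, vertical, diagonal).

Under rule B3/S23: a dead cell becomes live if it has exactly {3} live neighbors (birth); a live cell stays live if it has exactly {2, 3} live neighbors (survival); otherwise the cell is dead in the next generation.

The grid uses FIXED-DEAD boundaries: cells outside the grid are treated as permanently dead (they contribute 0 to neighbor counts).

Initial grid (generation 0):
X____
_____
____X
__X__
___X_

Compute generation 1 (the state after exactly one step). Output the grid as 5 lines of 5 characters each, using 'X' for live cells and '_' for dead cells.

Answer: _____
_____
_____
___X_
_____

Derivation:
Simulating step by step:
Generation 0 (given above): 4 live cells
Generation 1: 1 live cells
(generation 1 grid is the final answer)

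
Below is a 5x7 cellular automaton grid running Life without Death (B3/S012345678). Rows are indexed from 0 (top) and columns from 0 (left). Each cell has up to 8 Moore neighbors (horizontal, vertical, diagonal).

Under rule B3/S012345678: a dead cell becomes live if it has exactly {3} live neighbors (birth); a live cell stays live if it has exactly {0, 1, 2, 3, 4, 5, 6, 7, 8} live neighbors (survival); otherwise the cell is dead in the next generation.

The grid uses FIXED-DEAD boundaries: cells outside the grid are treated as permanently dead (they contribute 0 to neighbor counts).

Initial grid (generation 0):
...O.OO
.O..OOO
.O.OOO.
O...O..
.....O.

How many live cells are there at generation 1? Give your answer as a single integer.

Simulating step by step:
Generation 0 (given above): 14 live cells
Generation 1: 18 live cells
...O.OO
.O..OOO
OOOOOOO
O..OO..
.....O.
Population at generation 1: 18

Answer: 18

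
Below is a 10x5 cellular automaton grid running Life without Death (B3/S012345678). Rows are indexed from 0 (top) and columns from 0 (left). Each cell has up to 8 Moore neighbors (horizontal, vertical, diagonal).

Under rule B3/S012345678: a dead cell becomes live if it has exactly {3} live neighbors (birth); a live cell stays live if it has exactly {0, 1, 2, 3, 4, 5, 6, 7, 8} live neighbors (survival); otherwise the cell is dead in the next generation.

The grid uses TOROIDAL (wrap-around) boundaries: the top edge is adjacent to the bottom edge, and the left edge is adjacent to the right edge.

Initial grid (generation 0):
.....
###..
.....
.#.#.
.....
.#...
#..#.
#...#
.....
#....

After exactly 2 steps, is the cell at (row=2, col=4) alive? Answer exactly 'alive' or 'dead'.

Answer: alive

Derivation:
Simulating step by step:
Generation 0 (given above): 11 live cells
Generation 1: 17 live cells
#....
###..
#....
.#.#.
..#..
.#...
##.#.
#...#
#...#
#....
Generation 2: 27 live cells
#...#
###.#
#...#
.###.
.##..
##...
####.
#..##
##..#
##...

Cell (2,4) at generation 2: 1 -> alive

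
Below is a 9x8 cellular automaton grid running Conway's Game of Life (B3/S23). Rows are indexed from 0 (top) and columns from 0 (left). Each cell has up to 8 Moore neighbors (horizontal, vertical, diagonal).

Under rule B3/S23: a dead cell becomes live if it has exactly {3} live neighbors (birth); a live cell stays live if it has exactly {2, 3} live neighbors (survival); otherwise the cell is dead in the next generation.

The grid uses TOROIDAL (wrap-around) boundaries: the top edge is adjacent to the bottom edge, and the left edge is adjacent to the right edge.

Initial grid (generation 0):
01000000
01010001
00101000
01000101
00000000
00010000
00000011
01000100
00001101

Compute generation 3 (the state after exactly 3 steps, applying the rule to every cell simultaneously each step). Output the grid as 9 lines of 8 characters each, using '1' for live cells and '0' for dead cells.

Simulating step by step:
Generation 0 (given above): 17 live cells
Generation 1: 20 live cells
00101010
11010000
01111010
00000000
00000000
00000000
00000010
10001101
10001110
Generation 2: 19 live cells
10101010
10000001
11011000
00110000
00000000
00000000
00000111
10001000
11000000
Generation 3: 23 live cells
(generation 3 grid is the final answer)

Answer: 00000000
00101100
11011001
01111000
00000000
00000010
00000111
11000110
10010100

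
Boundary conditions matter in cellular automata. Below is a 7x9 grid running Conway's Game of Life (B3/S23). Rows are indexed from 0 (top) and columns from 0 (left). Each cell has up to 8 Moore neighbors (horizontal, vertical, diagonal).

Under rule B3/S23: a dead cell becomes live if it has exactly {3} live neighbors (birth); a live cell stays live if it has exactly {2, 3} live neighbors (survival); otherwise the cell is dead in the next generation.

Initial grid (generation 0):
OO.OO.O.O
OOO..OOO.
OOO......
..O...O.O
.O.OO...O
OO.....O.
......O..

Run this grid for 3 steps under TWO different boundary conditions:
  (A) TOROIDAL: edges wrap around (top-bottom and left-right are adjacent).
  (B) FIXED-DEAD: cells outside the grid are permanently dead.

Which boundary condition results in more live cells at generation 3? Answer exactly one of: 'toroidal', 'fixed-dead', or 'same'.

Under TOROIDAL boundary, generation 3:
...OO..O.
......OO.
O....O...
OO.....OO
.OOO..O..
..OOO.OO.
..O.OOO..
Population = 24

Under FIXED-DEAD boundary, generation 3:
......OO.
....OO.OO
......O..
......OOO
...O.....
.O.......
.O.......
Population = 13

Comparison: toroidal=24, fixed-dead=13 -> toroidal

Answer: toroidal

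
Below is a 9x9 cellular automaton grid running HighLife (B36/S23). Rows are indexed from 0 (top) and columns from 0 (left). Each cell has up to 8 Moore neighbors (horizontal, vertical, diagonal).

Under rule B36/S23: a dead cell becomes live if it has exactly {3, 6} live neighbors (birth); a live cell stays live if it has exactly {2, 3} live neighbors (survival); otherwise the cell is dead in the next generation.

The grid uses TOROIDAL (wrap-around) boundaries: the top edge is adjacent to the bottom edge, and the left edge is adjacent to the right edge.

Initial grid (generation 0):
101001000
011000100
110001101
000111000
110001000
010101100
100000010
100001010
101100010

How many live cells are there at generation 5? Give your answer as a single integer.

Answer: 26

Derivation:
Simulating step by step:
Generation 0 (given above): 30 live cells
Generation 1: 37 live cells
110000101
001000111
110100110
001000001
110110000
011011101
110011010
100000011
101110000
Generation 2: 30 live cells
000001100
101001000
110100100
000010011
000010011
100000111
001110001
001001110
001100001
Generation 3: 42 live cells
011111100
101011000
111111110
000111100
000001000
100011100
111110010
010101111
001110000
Generation 4: 25 live cells
000000100
100000111
100000011
010000010
000110000
101000101
000001100
000011111
100001000
Generation 5: 26 live cells
100001100
100000100
010000000
100000010
111100011
000110110
100010010
000010011
000010001
Population at generation 5: 26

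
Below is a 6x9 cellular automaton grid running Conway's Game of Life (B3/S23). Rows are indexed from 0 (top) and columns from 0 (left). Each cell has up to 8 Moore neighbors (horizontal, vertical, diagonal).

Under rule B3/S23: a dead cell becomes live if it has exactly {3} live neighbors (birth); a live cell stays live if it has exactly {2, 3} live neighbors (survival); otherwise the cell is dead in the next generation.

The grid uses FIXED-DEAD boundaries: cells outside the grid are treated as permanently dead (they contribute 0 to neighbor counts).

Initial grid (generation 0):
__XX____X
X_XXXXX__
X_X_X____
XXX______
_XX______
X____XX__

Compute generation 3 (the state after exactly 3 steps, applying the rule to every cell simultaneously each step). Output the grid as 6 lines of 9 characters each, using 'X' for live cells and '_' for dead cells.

Simulating step by step:
Generation 0 (given above): 20 live cells
Generation 1: 9 live cells
_XX__X___
_____X___
X___X____
X________
__X______
_X_______
Generation 2: 5 live cells
_________
_X__XX___
_________
_X_______
_X_______
_________
Generation 3: 0 live cells
(generation 3 grid is the final answer)

Answer: _________
_________
_________
_________
_________
_________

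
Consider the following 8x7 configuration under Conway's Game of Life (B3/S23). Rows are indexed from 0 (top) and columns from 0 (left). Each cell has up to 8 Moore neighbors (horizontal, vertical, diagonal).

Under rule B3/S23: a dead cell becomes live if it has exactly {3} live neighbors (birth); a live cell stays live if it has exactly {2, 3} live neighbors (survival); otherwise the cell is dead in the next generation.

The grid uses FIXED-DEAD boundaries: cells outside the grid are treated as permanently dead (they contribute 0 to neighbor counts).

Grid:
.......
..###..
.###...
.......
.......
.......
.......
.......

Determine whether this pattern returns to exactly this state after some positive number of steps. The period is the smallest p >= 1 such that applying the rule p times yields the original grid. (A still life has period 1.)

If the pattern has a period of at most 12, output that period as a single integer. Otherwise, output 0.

Answer: 2

Derivation:
Simulating and comparing each generation to the original:
Gen 0 (original, given above): 6 live cells
Gen 1: 6 live cells, differs from original
Gen 2: 6 live cells, MATCHES original -> period = 2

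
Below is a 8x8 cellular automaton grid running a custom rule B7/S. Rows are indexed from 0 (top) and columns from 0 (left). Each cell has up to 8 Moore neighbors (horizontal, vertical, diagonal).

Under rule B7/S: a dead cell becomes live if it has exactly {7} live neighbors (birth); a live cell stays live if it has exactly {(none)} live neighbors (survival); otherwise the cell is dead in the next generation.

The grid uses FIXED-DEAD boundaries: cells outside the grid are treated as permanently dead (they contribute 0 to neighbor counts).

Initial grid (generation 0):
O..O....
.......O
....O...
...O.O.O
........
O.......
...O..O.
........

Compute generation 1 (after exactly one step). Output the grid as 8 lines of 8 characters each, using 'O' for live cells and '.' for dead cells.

Simulating step by step:
Generation 0 (given above): 10 live cells
Generation 1: 0 live cells
(generation 1 grid is the final answer)

Answer: ........
........
........
........
........
........
........
........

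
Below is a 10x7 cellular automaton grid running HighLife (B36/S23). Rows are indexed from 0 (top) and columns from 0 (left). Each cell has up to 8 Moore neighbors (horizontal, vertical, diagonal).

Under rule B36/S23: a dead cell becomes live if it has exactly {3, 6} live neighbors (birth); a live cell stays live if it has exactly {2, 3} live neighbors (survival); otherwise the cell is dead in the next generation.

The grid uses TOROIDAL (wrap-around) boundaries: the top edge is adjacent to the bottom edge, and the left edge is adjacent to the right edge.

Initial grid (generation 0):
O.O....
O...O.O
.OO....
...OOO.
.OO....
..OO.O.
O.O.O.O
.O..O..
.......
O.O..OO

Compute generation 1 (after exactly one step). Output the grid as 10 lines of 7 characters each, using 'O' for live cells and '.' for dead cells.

Simulating step by step:
Generation 0 (given above): 25 live cells
Generation 1: 32 live cells
(generation 1 grid is the final answer)

Answer: ...O..O
O.OO..O
OOO...O
...OO..
.O...O.
O...OOO
O.O.O.O
OO.O.O.
OO...OO
O.....O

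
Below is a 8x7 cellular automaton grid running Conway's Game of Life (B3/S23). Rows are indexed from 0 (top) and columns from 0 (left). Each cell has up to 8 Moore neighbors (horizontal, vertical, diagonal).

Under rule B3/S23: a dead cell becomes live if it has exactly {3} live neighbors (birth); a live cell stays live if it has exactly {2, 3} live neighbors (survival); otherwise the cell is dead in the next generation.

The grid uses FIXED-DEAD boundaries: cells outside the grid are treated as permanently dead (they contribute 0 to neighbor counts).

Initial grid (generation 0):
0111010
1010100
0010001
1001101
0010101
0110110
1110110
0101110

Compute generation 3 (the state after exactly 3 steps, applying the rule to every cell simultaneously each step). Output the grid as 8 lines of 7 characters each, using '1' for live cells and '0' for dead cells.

Simulating step by step:
Generation 0 (given above): 29 live cells
Generation 1: 22 live cells
0111100
0000110
0010100
0110101
0010001
1000001
1000001
1101010
Generation 2: 22 live cells
0011110
0100010
0110100
0110000
0011001
0100011
1000011
1100000
Generation 3: 19 live cells
(generation 3 grid is the final answer)

Answer: 0011110
0100010
1001000
0000000
0001011
0110100
1000011
1100000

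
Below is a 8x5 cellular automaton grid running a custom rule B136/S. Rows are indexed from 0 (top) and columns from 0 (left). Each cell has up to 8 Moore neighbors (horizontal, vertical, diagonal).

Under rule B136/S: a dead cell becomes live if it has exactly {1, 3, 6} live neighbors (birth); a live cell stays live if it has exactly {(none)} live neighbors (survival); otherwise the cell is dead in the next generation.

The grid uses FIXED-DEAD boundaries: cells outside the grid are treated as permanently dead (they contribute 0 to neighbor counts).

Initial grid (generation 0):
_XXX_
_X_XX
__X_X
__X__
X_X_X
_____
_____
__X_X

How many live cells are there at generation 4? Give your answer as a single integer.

Simulating step by step:
Generation 0 (given above): 14 live cells
Generation 1: 14 live cells
____X
__X__
XX___
X____
_X_X_
X_X_X
_XX_X
_X___
Generation 2: 13 live cells
_XX__
_X__X
___X_
__XXX
X_X__
_____
X____
__X_X
Generation 3: 12 live cells
____X
___X_
X____
XX___
_X___
_XXX_
__X_X
X____
Generation 4: 10 live cells
__X__
XXX__
_X_XX
_____
____X
_____
_____
__X_X
Population at generation 4: 10

Answer: 10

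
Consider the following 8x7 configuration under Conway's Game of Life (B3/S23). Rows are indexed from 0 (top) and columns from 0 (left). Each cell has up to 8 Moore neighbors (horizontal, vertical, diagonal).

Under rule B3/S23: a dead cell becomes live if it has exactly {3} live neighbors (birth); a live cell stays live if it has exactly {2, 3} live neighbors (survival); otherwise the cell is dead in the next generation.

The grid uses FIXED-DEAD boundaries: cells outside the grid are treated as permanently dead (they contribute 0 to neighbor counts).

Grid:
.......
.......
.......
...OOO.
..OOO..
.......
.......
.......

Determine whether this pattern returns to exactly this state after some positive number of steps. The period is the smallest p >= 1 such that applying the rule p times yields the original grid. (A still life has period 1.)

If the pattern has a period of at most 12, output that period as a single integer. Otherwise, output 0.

Answer: 2

Derivation:
Simulating and comparing each generation to the original:
Gen 0 (original, given above): 6 live cells
Gen 1: 6 live cells, differs from original
Gen 2: 6 live cells, MATCHES original -> period = 2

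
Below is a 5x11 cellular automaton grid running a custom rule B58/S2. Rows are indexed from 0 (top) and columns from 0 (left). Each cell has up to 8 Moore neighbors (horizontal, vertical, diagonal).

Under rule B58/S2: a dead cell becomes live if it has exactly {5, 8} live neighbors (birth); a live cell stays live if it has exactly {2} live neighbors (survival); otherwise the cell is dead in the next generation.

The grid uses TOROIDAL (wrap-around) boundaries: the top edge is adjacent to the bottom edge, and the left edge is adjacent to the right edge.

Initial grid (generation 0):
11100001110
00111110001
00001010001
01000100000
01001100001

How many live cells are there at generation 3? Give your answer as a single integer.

Simulating step by step:
Generation 0 (given above): 21 live cells
Generation 1: 9 live cells
00011101100
00000000000
00000000000
00000000000
10001100001
Generation 2: 1 live cells
00010000000
00000000000
00000000000
00000000000
00000000000
Generation 3: 0 live cells
00000000000
00000000000
00000000000
00000000000
00000000000
Population at generation 3: 0

Answer: 0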